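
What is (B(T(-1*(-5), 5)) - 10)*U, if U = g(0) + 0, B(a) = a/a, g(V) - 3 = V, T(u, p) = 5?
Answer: -27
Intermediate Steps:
g(V) = 3 + V
B(a) = 1
U = 3 (U = (3 + 0) + 0 = 3 + 0 = 3)
(B(T(-1*(-5), 5)) - 10)*U = (1 - 10)*3 = -9*3 = -27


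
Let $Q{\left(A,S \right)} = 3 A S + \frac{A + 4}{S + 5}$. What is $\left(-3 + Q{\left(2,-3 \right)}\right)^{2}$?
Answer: $324$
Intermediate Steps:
$Q{\left(A,S \right)} = \frac{4 + A}{5 + S} + 3 A S$ ($Q{\left(A,S \right)} = 3 A S + \frac{4 + A}{5 + S} = \frac{4 + A}{5 + S} + 3 A S$)
$\left(-3 + Q{\left(2,-3 \right)}\right)^{2} = \left(-3 + \frac{4 + 2 + 3 \cdot 2 \left(-3\right)^{2} + 15 \cdot 2 \left(-3\right)}{5 - 3}\right)^{2} = \left(-3 + \frac{4 + 2 + 3 \cdot 2 \cdot 9 - 90}{2}\right)^{2} = \left(-3 + \frac{4 + 2 + 54 - 90}{2}\right)^{2} = \left(-3 + \frac{1}{2} \left(-30\right)\right)^{2} = \left(-3 - 15\right)^{2} = \left(-18\right)^{2} = 324$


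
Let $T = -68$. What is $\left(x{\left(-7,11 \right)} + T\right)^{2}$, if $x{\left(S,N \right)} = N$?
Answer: $3249$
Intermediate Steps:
$\left(x{\left(-7,11 \right)} + T\right)^{2} = \left(11 - 68\right)^{2} = \left(-57\right)^{2} = 3249$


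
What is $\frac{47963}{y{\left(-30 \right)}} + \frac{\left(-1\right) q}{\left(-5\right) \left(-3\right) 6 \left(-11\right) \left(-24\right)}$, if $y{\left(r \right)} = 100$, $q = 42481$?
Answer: $\frac{56767639}{118800} \approx 477.84$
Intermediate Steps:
$\frac{47963}{y{\left(-30 \right)}} + \frac{\left(-1\right) q}{\left(-5\right) \left(-3\right) 6 \left(-11\right) \left(-24\right)} = \frac{47963}{100} + \frac{\left(-1\right) 42481}{\left(-5\right) \left(-3\right) 6 \left(-11\right) \left(-24\right)} = 47963 \cdot \frac{1}{100} - \frac{42481}{15 \cdot 6 \left(-11\right) \left(-24\right)} = \frac{47963}{100} - \frac{42481}{90 \left(-11\right) \left(-24\right)} = \frac{47963}{100} - \frac{42481}{\left(-990\right) \left(-24\right)} = \frac{47963}{100} - \frac{42481}{23760} = \frac{56767639}{118800}$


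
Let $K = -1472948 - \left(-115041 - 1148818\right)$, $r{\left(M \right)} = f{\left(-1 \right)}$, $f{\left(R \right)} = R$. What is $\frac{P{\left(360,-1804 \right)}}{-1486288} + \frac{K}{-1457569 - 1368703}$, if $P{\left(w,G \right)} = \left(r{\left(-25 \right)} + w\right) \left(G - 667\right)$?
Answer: $\frac{176120079615}{262540884896} \approx 0.67083$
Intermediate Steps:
$r{\left(M \right)} = -1$
$P{\left(w,G \right)} = \left(-1 + w\right) \left(-667 + G\right)$ ($P{\left(w,G \right)} = \left(-1 + w\right) \left(G - 667\right) = \left(-1 + w\right) \left(-667 + G\right)$)
$K = -209089$ ($K = -1472948 - -1263859 = -1472948 + 1263859 = -209089$)
$\frac{P{\left(360,-1804 \right)}}{-1486288} + \frac{K}{-1457569 - 1368703} = \frac{667 - -1804 - 240120 - 649440}{-1486288} - \frac{209089}{-1457569 - 1368703} = \left(667 + 1804 - 240120 - 649440\right) \left(- \frac{1}{1486288}\right) - \frac{209089}{-1457569 - 1368703} = \left(-887089\right) \left(- \frac{1}{1486288}\right) - \frac{209089}{-2826272} = \frac{887089}{1486288} - - \frac{209089}{2826272} = \frac{887089}{1486288} + \frac{209089}{2826272} = \frac{176120079615}{262540884896}$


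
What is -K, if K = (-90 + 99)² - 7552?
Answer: 7471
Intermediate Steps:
K = -7471 (K = 9² - 7552 = 81 - 7552 = -7471)
-K = -1*(-7471) = 7471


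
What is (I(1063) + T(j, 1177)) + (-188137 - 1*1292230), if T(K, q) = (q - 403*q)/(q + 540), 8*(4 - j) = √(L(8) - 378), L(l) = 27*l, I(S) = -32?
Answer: -2542318237/1717 ≈ -1.4807e+6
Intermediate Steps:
j = 4 - 9*I*√2/8 (j = 4 - √(27*8 - 378)/8 = 4 - √(216 - 378)/8 = 4 - 9*I*√2/8 ≈ 4.0 - 1.591*I)
T(K, q) = -402*q/(540 + q) (T(K, q) = (-402*q)/(540 + q) = -402*q/(540 + q))
(I(1063) + T(j, 1177)) + (-188137 - 1*1292230) = (-32 - 402*1177/(540 + 1177)) + (-188137 - 1*1292230) = (-32 - 402*1177/1717) + (-188137 - 1292230) = (-32 - 402*1177*1/1717) - 1480367 = (-32 - 473154/1717) - 1480367 = -528098/1717 - 1480367 = -2542318237/1717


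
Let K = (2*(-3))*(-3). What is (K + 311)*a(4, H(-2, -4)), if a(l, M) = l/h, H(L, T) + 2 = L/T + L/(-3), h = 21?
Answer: 188/3 ≈ 62.667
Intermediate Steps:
H(L, T) = -2 - L/3 + L/T (H(L, T) = -2 + (L/T + L/(-3)) = -2 + (L/T + L*(-⅓)) = -2 + (L/T - L/3) = -2 + (-L/3 + L/T) = -2 - L/3 + L/T)
K = 18 (K = -6*(-3) = 18)
a(l, M) = l/21
(K + 311)*a(4, H(-2, -4)) = (18 + 311)*((1/21)*4) = 329*(4/21) = 188/3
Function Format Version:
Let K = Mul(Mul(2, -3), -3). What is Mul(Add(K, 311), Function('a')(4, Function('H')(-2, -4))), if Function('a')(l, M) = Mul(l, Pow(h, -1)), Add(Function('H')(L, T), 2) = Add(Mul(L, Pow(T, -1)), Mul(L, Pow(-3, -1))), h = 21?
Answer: Rational(188, 3) ≈ 62.667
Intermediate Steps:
Function('H')(L, T) = Add(-2, Mul(Rational(-1, 3), L), Mul(L, Pow(T, -1))) (Function('H')(L, T) = Add(-2, Add(Mul(L, Pow(T, -1)), Mul(L, Pow(-3, -1)))) = Add(-2, Add(Mul(L, Pow(T, -1)), Mul(L, Rational(-1, 3)))) = Add(-2, Add(Mul(L, Pow(T, -1)), Mul(Rational(-1, 3), L))) = Add(-2, Add(Mul(Rational(-1, 3), L), Mul(L, Pow(T, -1)))) = Add(-2, Mul(Rational(-1, 3), L), Mul(L, Pow(T, -1))))
K = 18 (K = Mul(-6, -3) = 18)
Function('a')(l, M) = Mul(Rational(1, 21), l) (Function('a')(l, M) = Mul(l, Pow(21, -1)) = Mul(l, Rational(1, 21)) = Mul(Rational(1, 21), l))
Mul(Add(K, 311), Function('a')(4, Function('H')(-2, -4))) = Mul(Add(18, 311), Mul(Rational(1, 21), 4)) = Mul(329, Rational(4, 21)) = Rational(188, 3)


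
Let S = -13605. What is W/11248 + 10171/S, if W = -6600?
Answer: -25524551/19128630 ≈ -1.3344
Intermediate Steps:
W/11248 + 10171/S = -6600/11248 + 10171/(-13605) = -6600*1/11248 + 10171*(-1/13605) = -825/1406 - 10171/13605 = -25524551/19128630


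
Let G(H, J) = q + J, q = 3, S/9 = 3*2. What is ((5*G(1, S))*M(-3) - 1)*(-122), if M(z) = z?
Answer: 104432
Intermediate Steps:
S = 54 (S = 9*(3*2) = 9*6 = 54)
G(H, J) = 3 + J
((5*G(1, S))*M(-3) - 1)*(-122) = ((5*(3 + 54))*(-3) - 1)*(-122) = ((5*57)*(-3) - 1)*(-122) = (285*(-3) - 1)*(-122) = (-855 - 1)*(-122) = -856*(-122) = 104432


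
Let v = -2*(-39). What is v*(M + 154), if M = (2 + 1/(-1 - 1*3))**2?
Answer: 98007/8 ≈ 12251.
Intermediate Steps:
v = 78
M = 49/16 (M = (2 + 1/(-1 - 3))**2 = (2 + 1/(-4))**2 = (2 - 1/4)**2 = (7/4)**2 = 49/16 ≈ 3.0625)
v*(M + 154) = 78*(49/16 + 154) = 78*(2513/16) = 98007/8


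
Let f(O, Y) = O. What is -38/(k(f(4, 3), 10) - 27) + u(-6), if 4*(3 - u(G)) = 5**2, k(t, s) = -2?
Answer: -225/116 ≈ -1.9397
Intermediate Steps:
u(G) = -13/4 (u(G) = 3 - 1/4*5**2 = 3 - 1/4*25 = 3 - 25/4 = -13/4)
-38/(k(f(4, 3), 10) - 27) + u(-6) = -38/(-2 - 27) - 13/4 = -38/(-29) - 13/4 = -38*(-1/29) - 13/4 = 38/29 - 13/4 = -225/116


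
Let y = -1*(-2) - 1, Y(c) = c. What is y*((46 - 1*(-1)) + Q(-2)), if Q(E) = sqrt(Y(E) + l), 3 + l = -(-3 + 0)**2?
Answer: 47 + I*sqrt(14) ≈ 47.0 + 3.7417*I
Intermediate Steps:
l = -12 (l = -3 - (-3 + 0)**2 = -3 - 1*(-3)**2 = -3 - 1*9 = -3 - 9 = -12)
Q(E) = sqrt(-12 + E) (Q(E) = sqrt(E - 12) = sqrt(-12 + E))
y = 1 (y = 2 - 1 = 1)
y*((46 - 1*(-1)) + Q(-2)) = 1*((46 - 1*(-1)) + sqrt(-12 - 2)) = 1*((46 + 1) + sqrt(-14)) = 1*(47 + I*sqrt(14)) = 47 + I*sqrt(14)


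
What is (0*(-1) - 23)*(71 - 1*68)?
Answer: -69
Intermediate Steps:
(0*(-1) - 23)*(71 - 1*68) = (0 - 23)*(71 - 68) = -23*3 = -69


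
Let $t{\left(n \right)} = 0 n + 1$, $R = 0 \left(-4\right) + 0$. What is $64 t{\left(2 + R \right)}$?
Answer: $64$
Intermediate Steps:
$R = 0$ ($R = 0 + 0 = 0$)
$t{\left(n \right)} = 1$ ($t{\left(n \right)} = 0 + 1 = 1$)
$64 t{\left(2 + R \right)} = 64 \cdot 1 = 64$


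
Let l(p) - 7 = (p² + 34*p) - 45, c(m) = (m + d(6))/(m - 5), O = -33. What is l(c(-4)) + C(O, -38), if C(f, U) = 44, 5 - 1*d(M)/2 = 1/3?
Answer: -10058/729 ≈ -13.797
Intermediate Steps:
d(M) = 28/3 (d(M) = 10 - 2/3 = 10 - 2*⅓ = 10 - ⅔ = 28/3)
c(m) = (28/3 + m)/(-5 + m) (c(m) = (m + 28/3)/(m - 5) = (28/3 + m)/(-5 + m))
l(p) = -38 + p² + 34*p (l(p) = 7 + ((p² + 34*p) - 45) = 7 + (-45 + p² + 34*p) = -38 + p² + 34*p)
l(c(-4)) + C(O, -38) = (-38 + ((28/3 - 4)/(-5 - 4))² + 34*((28/3 - 4)/(-5 - 4))) + 44 = (-38 + ((16/3)/(-9))² + 34*((16/3)/(-9))) + 44 = (-38 + (-⅑*16/3)² + 34*(-⅑*16/3)) + 44 = (-38 + (-16/27)² + 34*(-16/27)) + 44 = (-38 + 256/729 - 544/27) + 44 = -42134/729 + 44 = -10058/729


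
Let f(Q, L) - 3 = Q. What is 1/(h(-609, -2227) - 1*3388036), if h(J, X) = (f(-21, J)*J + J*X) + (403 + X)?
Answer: -1/2022655 ≈ -4.9440e-7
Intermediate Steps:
f(Q, L) = 3 + Q
h(J, X) = 403 + X - 18*J + J*X (h(J, X) = ((3 - 21)*J + J*X) + (403 + X) = (-18*J + J*X) + (403 + X) = 403 + X - 18*J + J*X)
1/(h(-609, -2227) - 1*3388036) = 1/((403 - 2227 - 18*(-609) - 609*(-2227)) - 1*3388036) = 1/((403 - 2227 + 10962 + 1356243) - 3388036) = 1/(1365381 - 3388036) = 1/(-2022655) = -1/2022655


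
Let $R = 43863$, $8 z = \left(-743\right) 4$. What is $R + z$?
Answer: $\frac{86983}{2} \approx 43492.0$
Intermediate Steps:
$z = - \frac{743}{2}$ ($z = \frac{\left(-743\right) 4}{8} = \frac{1}{8} \left(-2972\right) = - \frac{743}{2} \approx -371.5$)
$R + z = 43863 - \frac{743}{2} = \frac{86983}{2}$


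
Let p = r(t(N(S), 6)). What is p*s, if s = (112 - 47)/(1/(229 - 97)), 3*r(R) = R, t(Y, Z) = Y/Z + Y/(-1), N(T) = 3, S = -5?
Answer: -7150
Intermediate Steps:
t(Y, Z) = -Y + Y/Z (t(Y, Z) = Y/Z + Y*(-1) = Y/Z - Y = -Y + Y/Z)
r(R) = R/3
s = 8580 (s = 65/(1/132) = 65*132 = 8580)
p = -⅚ (p = (-1*3 + 3/6)/3 = (-3 + 3*(⅙))/3 = (-3 + ½)/3 = (⅓)*(-5/2) = -⅚ ≈ -0.83333)
p*s = -⅚*8580 = -7150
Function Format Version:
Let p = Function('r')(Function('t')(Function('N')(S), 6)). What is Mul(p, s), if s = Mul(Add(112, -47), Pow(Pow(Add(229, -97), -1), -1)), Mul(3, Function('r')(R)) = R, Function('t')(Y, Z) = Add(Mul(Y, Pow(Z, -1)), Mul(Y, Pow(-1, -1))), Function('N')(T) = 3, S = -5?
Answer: -7150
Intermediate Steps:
Function('t')(Y, Z) = Add(Mul(-1, Y), Mul(Y, Pow(Z, -1))) (Function('t')(Y, Z) = Add(Mul(Y, Pow(Z, -1)), Mul(Y, -1)) = Add(Mul(Y, Pow(Z, -1)), Mul(-1, Y)) = Add(Mul(-1, Y), Mul(Y, Pow(Z, -1))))
Function('r')(R) = Mul(Rational(1, 3), R)
s = 8580 (s = Mul(65, Pow(Pow(132, -1), -1)) = Mul(65, Pow(Rational(1, 132), -1)) = Mul(65, 132) = 8580)
p = Rational(-5, 6) (p = Mul(Rational(1, 3), Add(Mul(-1, 3), Mul(3, Pow(6, -1)))) = Mul(Rational(1, 3), Add(-3, Mul(3, Rational(1, 6)))) = Mul(Rational(1, 3), Add(-3, Rational(1, 2))) = Mul(Rational(1, 3), Rational(-5, 2)) = Rational(-5, 6) ≈ -0.83333)
Mul(p, s) = Mul(Rational(-5, 6), 8580) = -7150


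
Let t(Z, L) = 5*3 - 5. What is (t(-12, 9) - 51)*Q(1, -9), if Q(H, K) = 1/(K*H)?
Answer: 41/9 ≈ 4.5556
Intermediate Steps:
Q(H, K) = 1/(H*K)
t(Z, L) = 10 (t(Z, L) = 15 - 5 = 10)
(t(-12, 9) - 51)*Q(1, -9) = (10 - 51)*(1/(1*(-9))) = -41*(-1)/9 = -41*(-⅑) = 41/9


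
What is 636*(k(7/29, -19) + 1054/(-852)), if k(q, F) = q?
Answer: -1303906/2059 ≈ -633.27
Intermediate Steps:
636*(k(7/29, -19) + 1054/(-852)) = 636*(7/29 + 1054/(-852)) = 636*(7*(1/29) + 1054*(-1/852)) = 636*(7/29 - 527/426) = 636*(-12301/12354) = -1303906/2059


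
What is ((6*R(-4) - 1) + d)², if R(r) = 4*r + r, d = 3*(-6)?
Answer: 19321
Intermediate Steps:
d = -18
R(r) = 5*r
((6*R(-4) - 1) + d)² = ((6*(5*(-4)) - 1) - 18)² = ((6*(-20) - 1) - 18)² = ((-120 - 1) - 18)² = (-121 - 18)² = (-139)² = 19321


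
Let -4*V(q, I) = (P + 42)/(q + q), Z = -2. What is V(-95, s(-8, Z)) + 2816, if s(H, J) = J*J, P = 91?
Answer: 112647/40 ≈ 2816.2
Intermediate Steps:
s(H, J) = J**2
V(q, I) = -133/(8*q) (V(q, I) = -(91 + 42)/(4*(q + q)) = -133/(4*(2*q)) = -133*1/(2*q)/4 = -133/(8*q))
V(-95, s(-8, Z)) + 2816 = -133/8/(-95) + 2816 = -133/8*(-1/95) + 2816 = 7/40 + 2816 = 112647/40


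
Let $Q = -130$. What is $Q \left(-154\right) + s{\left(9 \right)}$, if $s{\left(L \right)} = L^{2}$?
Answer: $20101$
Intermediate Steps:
$Q \left(-154\right) + s{\left(9 \right)} = \left(-130\right) \left(-154\right) + 9^{2} = 20020 + 81 = 20101$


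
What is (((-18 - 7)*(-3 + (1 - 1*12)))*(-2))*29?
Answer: -20300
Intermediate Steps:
(((-18 - 7)*(-3 + (1 - 1*12)))*(-2))*29 = (-25*(-3 + (1 - 12))*(-2))*29 = (-25*(-3 - 11)*(-2))*29 = (-25*(-14)*(-2))*29 = (350*(-2))*29 = -700*29 = -20300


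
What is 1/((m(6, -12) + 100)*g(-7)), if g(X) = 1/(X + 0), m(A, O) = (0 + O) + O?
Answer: -7/76 ≈ -0.092105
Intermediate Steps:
m(A, O) = 2*O (m(A, O) = O + O = 2*O)
g(X) = 1/X
1/((m(6, -12) + 100)*g(-7)) = 1/((2*(-12) + 100)/(-7)) = 1/((-24 + 100)*(-1/7)) = 1/(76*(-1/7)) = 1/(-76/7) = -7/76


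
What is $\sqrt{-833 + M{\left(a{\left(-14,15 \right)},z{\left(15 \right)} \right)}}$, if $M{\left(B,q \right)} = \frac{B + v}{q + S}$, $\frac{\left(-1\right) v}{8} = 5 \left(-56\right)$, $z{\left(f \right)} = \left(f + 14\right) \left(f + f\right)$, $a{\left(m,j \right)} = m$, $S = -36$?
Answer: $\frac{6 i \sqrt{445634}}{139} \approx 28.815 i$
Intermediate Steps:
$z{\left(f \right)} = 2 f \left(14 + f\right)$ ($z{\left(f \right)} = \left(14 + f\right) 2 f = 2 f \left(14 + f\right)$)
$v = 2240$ ($v = - 8 \cdot 5 \left(-56\right) = \left(-8\right) \left(-280\right) = 2240$)
$M{\left(B,q \right)} = \frac{2240 + B}{-36 + q}$ ($M{\left(B,q \right)} = \frac{B + 2240}{q - 36} = \frac{2240 + B}{-36 + q}$)
$\sqrt{-833 + M{\left(a{\left(-14,15 \right)},z{\left(15 \right)} \right)}} = \sqrt{-833 + \frac{2240 - 14}{-36 + 2 \cdot 15 \left(14 + 15\right)}} = \sqrt{-833 + \frac{1}{-36 + 2 \cdot 15 \cdot 29} \cdot 2226} = \sqrt{-833 + \frac{1}{-36 + 870} \cdot 2226} = \sqrt{-833 + \frac{1}{834} \cdot 2226} = \sqrt{-833 + \frac{371}{139}} = \sqrt{- \frac{115416}{139}} = \frac{6 i \sqrt{445634}}{139}$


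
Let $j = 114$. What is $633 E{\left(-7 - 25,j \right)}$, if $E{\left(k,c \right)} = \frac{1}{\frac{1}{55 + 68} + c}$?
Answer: $\frac{77859}{14023} \approx 5.5522$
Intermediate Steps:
$E{\left(k,c \right)} = \frac{1}{\frac{1}{123} + c}$
$633 E{\left(-7 - 25,j \right)} = 633 \frac{123}{1 + 123 \cdot 114} = 633 \frac{123}{1 + 14022} = 633 \cdot \frac{123}{14023} = \frac{77859}{14023}$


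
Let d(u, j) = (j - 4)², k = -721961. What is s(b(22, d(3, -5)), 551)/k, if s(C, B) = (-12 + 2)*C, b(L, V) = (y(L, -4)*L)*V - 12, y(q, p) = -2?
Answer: -35760/721961 ≈ -0.049532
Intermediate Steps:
d(u, j) = (-4 + j)²
b(L, V) = -12 - 2*L*V (b(L, V) = (-2*L)*V - 12 = -2*L*V - 12 = -12 - 2*L*V)
s(C, B) = -10*C
s(b(22, d(3, -5)), 551)/k = -10*(-12 - 2*22*(-4 - 5)²)/(-721961) = -10*(-12 - 2*22*(-9)²)*(-1/721961) = -10*(-12 - 2*22*81)*(-1/721961) = -10*(-12 - 3564)*(-1/721961) = -10*(-3576)*(-1/721961) = 35760*(-1/721961) = -35760/721961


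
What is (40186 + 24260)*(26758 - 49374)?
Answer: -1457510736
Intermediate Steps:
(40186 + 24260)*(26758 - 49374) = 64446*(-22616) = -1457510736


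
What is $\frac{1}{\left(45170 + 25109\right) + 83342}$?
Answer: $\frac{1}{153621} \approx 6.5095 \cdot 10^{-6}$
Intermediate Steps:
$\frac{1}{\left(45170 + 25109\right) + 83342} = \frac{1}{70279 + 83342} = \frac{1}{153621}$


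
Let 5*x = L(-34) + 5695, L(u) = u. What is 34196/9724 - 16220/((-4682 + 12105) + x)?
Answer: 42134481/25997114 ≈ 1.6207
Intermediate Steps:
x = 5661/5 (x = (-34 + 5695)/5 = (⅕)*5661 = 5661/5 ≈ 1132.2)
34196/9724 - 16220/((-4682 + 12105) + x) = 34196/9724 - 16220/((-4682 + 12105) + 5661/5) = 34196*(1/9724) - 16220/(7423 + 5661/5) = 8549/2431 - 16220/42776/5 = 8549/2431 - 16220*5/42776 = 8549/2431 - 20275/10694 = 42134481/25997114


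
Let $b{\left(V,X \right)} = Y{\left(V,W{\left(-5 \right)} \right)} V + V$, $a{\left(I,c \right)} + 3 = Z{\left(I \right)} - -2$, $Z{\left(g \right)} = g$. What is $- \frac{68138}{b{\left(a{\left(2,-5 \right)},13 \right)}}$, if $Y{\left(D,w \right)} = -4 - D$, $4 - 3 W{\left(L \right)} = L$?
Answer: $\frac{34069}{2} \approx 17035.0$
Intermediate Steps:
$W{\left(L \right)} = \frac{4}{3} - \frac{L}{3}$
$a{\left(I,c \right)} = -1 + I$ ($a{\left(I,c \right)} = -3 + \left(I - -2\right) = -3 + \left(I + 2\right) = -3 + \left(2 + I\right) = -1 + I$)
$b{\left(V,X \right)} = V + V \left(-4 - V\right)$ ($b{\left(V,X \right)} = \left(-4 - V\right) V + V = V \left(-4 - V\right) + V = V + V \left(-4 - V\right)$)
$- \frac{68138}{b{\left(a{\left(2,-5 \right)},13 \right)}} = - \frac{68138}{\left(-1\right) \left(-1 + 2\right) \left(3 + \left(-1 + 2\right)\right)} = - \frac{68138}{\left(-1\right) 1 \left(3 + 1\right)} = - \frac{68138}{\left(-1\right) 1 \cdot 4} = - \frac{68138}{-4} = \left(-68138\right) \left(- \frac{1}{4}\right) = \frac{34069}{2}$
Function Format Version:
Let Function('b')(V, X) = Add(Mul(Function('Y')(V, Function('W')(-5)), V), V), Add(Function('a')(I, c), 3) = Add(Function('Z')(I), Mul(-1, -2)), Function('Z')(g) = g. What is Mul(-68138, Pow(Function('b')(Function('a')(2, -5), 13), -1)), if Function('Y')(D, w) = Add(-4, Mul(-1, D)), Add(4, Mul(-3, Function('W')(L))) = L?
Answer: Rational(34069, 2) ≈ 17035.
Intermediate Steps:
Function('W')(L) = Add(Rational(4, 3), Mul(Rational(-1, 3), L))
Function('a')(I, c) = Add(-1, I) (Function('a')(I, c) = Add(-3, Add(I, Mul(-1, -2))) = Add(-3, Add(I, 2)) = Add(-3, Add(2, I)) = Add(-1, I))
Function('b')(V, X) = Add(V, Mul(V, Add(-4, Mul(-1, V)))) (Function('b')(V, X) = Add(Mul(Add(-4, Mul(-1, V)), V), V) = Add(Mul(V, Add(-4, Mul(-1, V))), V) = Add(V, Mul(V, Add(-4, Mul(-1, V)))))
Mul(-68138, Pow(Function('b')(Function('a')(2, -5), 13), -1)) = Mul(-68138, Pow(Mul(-1, Add(-1, 2), Add(3, Add(-1, 2))), -1)) = Mul(-68138, Pow(Mul(-1, 1, Add(3, 1)), -1)) = Mul(-68138, Pow(Mul(-1, 1, 4), -1)) = Mul(-68138, Pow(-4, -1)) = Mul(-68138, Rational(-1, 4)) = Rational(34069, 2)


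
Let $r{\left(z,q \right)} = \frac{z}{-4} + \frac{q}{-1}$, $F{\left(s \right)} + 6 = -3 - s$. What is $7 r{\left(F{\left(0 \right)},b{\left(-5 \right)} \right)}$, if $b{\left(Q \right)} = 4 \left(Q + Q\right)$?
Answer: $\frac{1183}{4} \approx 295.75$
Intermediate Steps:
$F{\left(s \right)} = -9 - s$ ($F{\left(s \right)} = -6 - \left(3 + s\right) = -9 - s$)
$b{\left(Q \right)} = 8 Q$ ($b{\left(Q \right)} = 4 \cdot 2 Q = 8 Q$)
$r{\left(z,q \right)} = - q - \frac{z}{4}$ ($r{\left(z,q \right)} = z \left(- \frac{1}{4}\right) + q \left(-1\right) = - \frac{z}{4} - q = - q - \frac{z}{4}$)
$7 r{\left(F{\left(0 \right)},b{\left(-5 \right)} \right)} = 7 \left(- 8 \left(-5\right) - \frac{-9 - 0}{4}\right) = 7 \left(\left(-1\right) \left(-40\right) - \frac{-9 + 0}{4}\right) = 7 \left(40 - - \frac{9}{4}\right) = 7 \left(40 + \frac{9}{4}\right) = 7 \cdot \frac{169}{4} = \frac{1183}{4}$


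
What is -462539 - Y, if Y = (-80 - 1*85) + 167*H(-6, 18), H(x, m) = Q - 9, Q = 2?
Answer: -461205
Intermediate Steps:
H(x, m) = -7 (H(x, m) = 2 - 9 = -7)
Y = -1334 (Y = (-80 - 1*85) + 167*(-7) = (-80 - 85) - 1169 = -165 - 1169 = -1334)
-462539 - Y = -462539 - 1*(-1334) = -462539 + 1334 = -461205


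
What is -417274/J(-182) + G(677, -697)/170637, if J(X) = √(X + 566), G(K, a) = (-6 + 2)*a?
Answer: 2788/170637 - 208637*√6/24 ≈ -21294.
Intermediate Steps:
G(K, a) = -4*a
J(X) = √(566 + X)
-417274/J(-182) + G(677, -697)/170637 = -417274/√(566 - 182) - 4*(-697)/170637 = -417274*√6/48 + 2788*(1/170637) = -417274*√6/48 + 2788/170637 = -208637*√6/24 + 2788/170637 = 2788/170637 - 208637*√6/24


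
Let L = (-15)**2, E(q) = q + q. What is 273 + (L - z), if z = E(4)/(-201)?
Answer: 100106/201 ≈ 498.04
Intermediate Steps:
E(q) = 2*q
z = -8/201 (z = (2*4)/(-201) = 8*(-1/201) = -8/201 ≈ -0.039801)
L = 225
273 + (L - z) = 273 + (225 - 1*(-8/201)) = 273 + (225 + 8/201) = 273 + 45233/201 = 100106/201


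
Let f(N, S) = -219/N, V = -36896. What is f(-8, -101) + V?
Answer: -294949/8 ≈ -36869.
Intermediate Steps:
f(-8, -101) + V = -219/(-8) - 36896 = -219*(-1/8) - 36896 = 219/8 - 36896 = -294949/8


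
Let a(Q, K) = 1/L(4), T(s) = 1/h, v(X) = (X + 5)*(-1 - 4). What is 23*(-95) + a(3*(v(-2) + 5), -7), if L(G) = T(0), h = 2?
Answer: -2183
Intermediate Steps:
v(X) = -25 - 5*X (v(X) = (5 + X)*(-5) = -25 - 5*X)
T(s) = ½ (T(s) = 1/2 = ½)
L(G) = ½
a(Q, K) = 2 (a(Q, K) = 1/(½) = 2)
23*(-95) + a(3*(v(-2) + 5), -7) = 23*(-95) + 2 = -2185 + 2 = -2183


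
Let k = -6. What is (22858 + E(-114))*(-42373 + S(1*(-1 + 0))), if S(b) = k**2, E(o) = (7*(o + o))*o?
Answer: -8670702274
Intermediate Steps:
E(o) = 14*o**2 (E(o) = (7*(2*o))*o = (14*o)*o = 14*o**2)
S(b) = 36 (S(b) = (-6)**2 = 36)
(22858 + E(-114))*(-42373 + S(1*(-1 + 0))) = (22858 + 14*(-114)**2)*(-42373 + 36) = (22858 + 14*12996)*(-42337) = (22858 + 181944)*(-42337) = 204802*(-42337) = -8670702274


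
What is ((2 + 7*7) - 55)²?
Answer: 16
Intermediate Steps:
((2 + 7*7) - 55)² = ((2 + 49) - 55)² = (51 - 55)² = (-4)² = 16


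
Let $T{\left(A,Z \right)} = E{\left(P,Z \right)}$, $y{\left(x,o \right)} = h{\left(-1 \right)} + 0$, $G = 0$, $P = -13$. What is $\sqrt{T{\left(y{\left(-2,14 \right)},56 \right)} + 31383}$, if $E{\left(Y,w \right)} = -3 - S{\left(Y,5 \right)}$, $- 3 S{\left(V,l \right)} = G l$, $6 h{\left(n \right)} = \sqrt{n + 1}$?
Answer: $2 \sqrt{7845} \approx 177.14$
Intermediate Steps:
$h{\left(n \right)} = \frac{\sqrt{1 + n}}{6}$ ($h{\left(n \right)} = \frac{\sqrt{n + 1}}{6} = \frac{\sqrt{1 + n}}{6}$)
$S{\left(V,l \right)} = 0$ ($S{\left(V,l \right)} = - \frac{0 l}{3} = \left(- \frac{1}{3}\right) 0 = 0$)
$y{\left(x,o \right)} = 0$ ($y{\left(x,o \right)} = \frac{\sqrt{1 - 1}}{6} + 0 = \frac{\sqrt{0}}{6} + 0 = \frac{1}{6} \cdot 0 + 0 = 0 + 0 = 0$)
$E{\left(Y,w \right)} = -3$ ($E{\left(Y,w \right)} = -3 - 0 = -3 + 0 = -3$)
$T{\left(A,Z \right)} = -3$
$\sqrt{T{\left(y{\left(-2,14 \right)},56 \right)} + 31383} = \sqrt{-3 + 31383} = \sqrt{31380} = 2 \sqrt{7845}$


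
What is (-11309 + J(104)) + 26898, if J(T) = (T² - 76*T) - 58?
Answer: 18443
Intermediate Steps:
J(T) = -58 + T² - 76*T
(-11309 + J(104)) + 26898 = (-11309 + (-58 + 104² - 76*104)) + 26898 = (-11309 + (-58 + 10816 - 7904)) + 26898 = (-11309 + 2854) + 26898 = -8455 + 26898 = 18443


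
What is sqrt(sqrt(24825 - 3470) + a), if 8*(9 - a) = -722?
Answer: sqrt(397 + 4*sqrt(21355))/2 ≈ 15.665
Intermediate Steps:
a = 397/4 (a = 9 - 1/8*(-722) = 9 + 361/4 = 397/4 ≈ 99.250)
sqrt(sqrt(24825 - 3470) + a) = sqrt(sqrt(24825 - 3470) + 397/4) = sqrt(sqrt(21355) + 397/4) = sqrt(397/4 + sqrt(21355))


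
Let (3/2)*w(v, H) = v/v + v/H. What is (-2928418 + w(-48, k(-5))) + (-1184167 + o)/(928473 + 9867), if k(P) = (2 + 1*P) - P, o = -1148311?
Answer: -1373934233239/469170 ≈ -2.9284e+6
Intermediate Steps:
k(P) = 2 (k(P) = (2 + P) - P = 2)
w(v, H) = 2/3 + 2*v/(3*H) (w(v, H) = 2*(v/v + v/H)/3 = 2*(1 + v/H)/3 = 2/3 + 2*v/(3*H))
(-2928418 + w(-48, k(-5))) + (-1184167 + o)/(928473 + 9867) = (-2928418 + (2/3)*(2 - 48)/2) + (-1184167 - 1148311)/(928473 + 9867) = (-2928418 + (2/3)*(1/2)*(-46)) - 2332478/938340 = (-2928418 - 46/3) - 2332478*1/938340 = -8785300/3 - 1166239/469170 = -1373934233239/469170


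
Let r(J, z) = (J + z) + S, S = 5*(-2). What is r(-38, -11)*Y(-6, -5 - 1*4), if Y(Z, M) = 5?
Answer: -295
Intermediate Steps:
S = -10
r(J, z) = -10 + J + z (r(J, z) = (J + z) - 10 = -10 + J + z)
r(-38, -11)*Y(-6, -5 - 1*4) = (-10 - 38 - 11)*5 = -59*5 = -295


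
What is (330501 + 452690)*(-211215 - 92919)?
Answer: -238195011594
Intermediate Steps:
(330501 + 452690)*(-211215 - 92919) = 783191*(-304134) = -238195011594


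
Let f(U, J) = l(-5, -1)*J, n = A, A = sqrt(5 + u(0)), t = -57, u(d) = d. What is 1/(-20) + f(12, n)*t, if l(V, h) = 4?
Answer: -1/20 - 228*sqrt(5) ≈ -509.87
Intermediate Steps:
A = sqrt(5) (A = sqrt(5 + 0) = sqrt(5) ≈ 2.2361)
n = sqrt(5) ≈ 2.2361
f(U, J) = 4*J
1/(-20) + f(12, n)*t = 1/(-20) + (4*sqrt(5))*(-57) = -1/20 - 228*sqrt(5)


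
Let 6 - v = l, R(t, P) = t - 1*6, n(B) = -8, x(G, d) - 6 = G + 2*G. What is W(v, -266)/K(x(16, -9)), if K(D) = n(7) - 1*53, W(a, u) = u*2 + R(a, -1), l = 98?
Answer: 630/61 ≈ 10.328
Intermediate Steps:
x(G, d) = 6 + 3*G (x(G, d) = 6 + (G + 2*G) = 6 + 3*G)
R(t, P) = -6 + t (R(t, P) = t - 6 = -6 + t)
v = -92 (v = 6 - 1*98 = 6 - 98 = -92)
W(a, u) = -6 + a + 2*u (W(a, u) = u*2 + (-6 + a) = 2*u + (-6 + a) = -6 + a + 2*u)
K(D) = -61 (K(D) = -8 - 1*53 = -8 - 53 = -61)
W(v, -266)/K(x(16, -9)) = (-6 - 92 + 2*(-266))/(-61) = (-6 - 92 - 532)*(-1/61) = -630*(-1/61) = 630/61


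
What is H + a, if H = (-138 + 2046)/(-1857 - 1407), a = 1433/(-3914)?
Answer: -506051/532304 ≈ -0.95068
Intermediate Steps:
a = -1433/3914 (a = 1433*(-1/3914) = -1433/3914 ≈ -0.36612)
H = -159/272 (H = 1908/(-3264) = 1908*(-1/3264) = -159/272 ≈ -0.58456)
H + a = -159/272 - 1433/3914 = -506051/532304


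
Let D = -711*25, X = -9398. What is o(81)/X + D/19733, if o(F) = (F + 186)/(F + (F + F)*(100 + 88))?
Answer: -1700398107787/1887703021386 ≈ -0.90078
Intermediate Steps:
D = -17775
o(F) = (186 + F)/(377*F) (o(F) = (186 + F)/(F + (2*F)*188) = (186 + F)/(F + 376*F) = (186 + F)/((377*F)) = (186 + F)*(1/(377*F)) = (186 + F)/(377*F))
o(81)/X + D/19733 = ((1/377)*(186 + 81)/81)/(-9398) - 17775/19733 = ((1/377)*(1/81)*267)*(-1/9398) - 17775*1/19733 = (89/10179)*(-1/9398) - 17775/19733 = -89/95662242 - 17775/19733 = -1700398107787/1887703021386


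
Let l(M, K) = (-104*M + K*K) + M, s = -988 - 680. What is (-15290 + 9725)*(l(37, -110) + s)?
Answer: -36845865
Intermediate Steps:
s = -1668
l(M, K) = K**2 - 103*M (l(M, K) = (-104*M + K**2) + M = (K**2 - 104*M) + M = K**2 - 103*M)
(-15290 + 9725)*(l(37, -110) + s) = (-15290 + 9725)*(((-110)**2 - 103*37) - 1668) = -5565*((12100 - 3811) - 1668) = -5565*(8289 - 1668) = -5565*6621 = -36845865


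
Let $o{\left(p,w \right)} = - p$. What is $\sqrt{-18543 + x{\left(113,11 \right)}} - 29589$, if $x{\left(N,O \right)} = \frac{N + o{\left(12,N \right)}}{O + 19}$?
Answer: $-29589 + \frac{i \sqrt{16685670}}{30} \approx -29589.0 + 136.16 i$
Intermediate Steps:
$x{\left(N,O \right)} = \frac{-12 + N}{19 + O}$ ($x{\left(N,O \right)} = \frac{N - 12}{O + 19} = \frac{N - 12}{19 + O} = \frac{-12 + N}{19 + O}$)
$\sqrt{-18543 + x{\left(113,11 \right)}} - 29589 = \sqrt{-18543 + \frac{-12 + 113}{19 + 11}} - 29589 = \sqrt{-18543 + \frac{1}{30} \cdot 101} - 29589 = \sqrt{-18543 + \frac{101}{30}} - 29589 = \sqrt{- \frac{556189}{30}} - 29589 = \frac{i \sqrt{16685670}}{30} - 29589 = -29589 + \frac{i \sqrt{16685670}}{30}$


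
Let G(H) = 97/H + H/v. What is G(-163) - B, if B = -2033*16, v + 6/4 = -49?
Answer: 535551805/16463 ≈ 32531.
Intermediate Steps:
v = -101/2 (v = -3/2 - 49 = -101/2 ≈ -50.500)
G(H) = 97/H - 2*H/101 (G(H) = 97/H + H/(-101/2) = 97/H + H*(-2/101) = 97/H - 2*H/101)
B = -32528
G(-163) - B = (97/(-163) - 2/101*(-163)) - 1*(-32528) = (97*(-1/163) + 326/101) + 32528 = (-97/163 + 326/101) + 32528 = 43341/16463 + 32528 = 535551805/16463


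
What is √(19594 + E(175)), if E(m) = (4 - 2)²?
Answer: √19598 ≈ 139.99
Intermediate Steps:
E(m) = 4 (E(m) = 2² = 4)
√(19594 + E(175)) = √(19594 + 4) = √19598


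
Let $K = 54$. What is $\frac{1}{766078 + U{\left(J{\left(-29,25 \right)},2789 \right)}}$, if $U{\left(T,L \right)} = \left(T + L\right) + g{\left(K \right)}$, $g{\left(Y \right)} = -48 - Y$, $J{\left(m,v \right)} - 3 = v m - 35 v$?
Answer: $\frac{1}{767168} \approx 1.3035 \cdot 10^{-6}$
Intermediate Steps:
$J{\left(m,v \right)} = 3 - 35 v + m v$ ($J{\left(m,v \right)} = 3 + \left(v m - 35 v\right) = 3 + \left(m v - 35 v\right) = 3 + \left(- 35 v + m v\right) = 3 - 35 v + m v$)
$U{\left(T,L \right)} = -102 + L + T$ ($U{\left(T,L \right)} = \left(T + L\right) - 102 = \left(L + T\right) - 102 = -102 + L + T$)
$\frac{1}{766078 + U{\left(J{\left(-29,25 \right)},2789 \right)}} = \frac{1}{766078 - -1090} = \frac{1}{766078 + 1090} = \frac{1}{767168}$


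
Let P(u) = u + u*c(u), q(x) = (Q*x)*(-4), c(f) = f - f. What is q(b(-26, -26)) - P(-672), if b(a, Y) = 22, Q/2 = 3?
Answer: 144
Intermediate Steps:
Q = 6 (Q = 2*3 = 6)
c(f) = 0
q(x) = -24*x (q(x) = (6*x)*(-4) = -24*x)
P(u) = u (P(u) = u + u*0 = u + 0 = u)
q(b(-26, -26)) - P(-672) = -24*22 - 1*(-672) = -528 + 672 = 144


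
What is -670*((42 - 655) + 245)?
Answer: 246560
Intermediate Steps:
-670*((42 - 655) + 245) = -670*(-613 + 245) = -670*(-368) = 246560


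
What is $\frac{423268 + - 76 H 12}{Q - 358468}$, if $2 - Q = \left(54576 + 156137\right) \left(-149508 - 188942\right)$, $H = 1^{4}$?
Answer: $\frac{105589}{17828864096} \approx 5.9224 \cdot 10^{-6}$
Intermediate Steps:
$H = 1$
$Q = 71315814852$ ($Q = 2 - \left(54576 + 156137\right) \left(-149508 - 188942\right) = 2 - 210713 \left(-338450\right) = 2 - -71315814850 = 2 + 71315814850 = 71315814852$)
$\frac{423268 + - 76 H 12}{Q - 358468} = \frac{423268 + \left(-76\right) 1 \cdot 12}{71315814852 - 358468} = \frac{423268 - 912}{71315456384} = \left(423268 - 912\right) \frac{1}{71315456384} = 422356 \cdot \frac{1}{71315456384} = \frac{105589}{17828864096}$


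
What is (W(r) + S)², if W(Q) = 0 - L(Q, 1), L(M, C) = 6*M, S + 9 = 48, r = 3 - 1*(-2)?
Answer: 81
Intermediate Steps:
r = 5 (r = 3 + 2 = 5)
S = 39 (S = -9 + 48 = 39)
W(Q) = -6*Q (W(Q) = 0 - 6*Q = -6*Q)
(W(r) + S)² = (-6*5 + 39)² = (-30 + 39)² = 9² = 81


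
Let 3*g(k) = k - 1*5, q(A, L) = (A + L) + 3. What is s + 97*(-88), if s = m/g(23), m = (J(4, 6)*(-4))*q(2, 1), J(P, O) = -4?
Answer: -8520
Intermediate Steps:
q(A, L) = 3 + A + L
g(k) = -5/3 + k/3 (g(k) = (k - 1*5)/3 = (k - 5)/3 = (-5 + k)/3 = -5/3 + k/3)
m = 96 (m = (-4*(-4))*(3 + 2 + 1) = 16*6 = 96)
s = 16 (s = 96/(-5/3 + (⅓)*23) = 96/(-5/3 + 23/3) = 96/6 = 96*(⅙) = 16)
s + 97*(-88) = 16 + 97*(-88) = 16 - 8536 = -8520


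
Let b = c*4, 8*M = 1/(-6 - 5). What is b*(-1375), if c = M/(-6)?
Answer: -125/12 ≈ -10.417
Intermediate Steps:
M = -1/88 (M = 1/(8*(-6 - 5)) = (⅛)/(-11) = (⅛)*(-1/11) = -1/88 ≈ -0.011364)
c = 1/528 (c = -1/88/(-6) = -1/88*(-⅙) = 1/528 ≈ 0.0018939)
b = 1/132 (b = (1/528)*4 = 1/132 ≈ 0.0075758)
b*(-1375) = (1/132)*(-1375) = -125/12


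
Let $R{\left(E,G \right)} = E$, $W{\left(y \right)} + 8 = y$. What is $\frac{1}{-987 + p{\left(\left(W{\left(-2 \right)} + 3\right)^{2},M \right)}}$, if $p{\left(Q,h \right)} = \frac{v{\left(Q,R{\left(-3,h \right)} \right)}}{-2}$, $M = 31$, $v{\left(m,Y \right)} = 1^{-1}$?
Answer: $- \frac{2}{1975} \approx -0.0010127$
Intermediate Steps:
$W{\left(y \right)} = -8 + y$
$v{\left(m,Y \right)} = 1$
$p{\left(Q,h \right)} = - \frac{1}{2}$ ($p{\left(Q,h \right)} = 1 \frac{1}{-2} = 1 \left(- \frac{1}{2}\right) = - \frac{1}{2}$)
$\frac{1}{-987 + p{\left(\left(W{\left(-2 \right)} + 3\right)^{2},M \right)}} = \frac{1}{-987 - \frac{1}{2}} = \frac{1}{- \frac{1975}{2}} = - \frac{2}{1975}$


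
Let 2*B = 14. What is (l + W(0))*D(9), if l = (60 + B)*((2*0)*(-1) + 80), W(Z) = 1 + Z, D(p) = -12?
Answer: -64332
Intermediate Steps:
B = 7 (B = (½)*14 = 7)
l = 5360 (l = (60 + 7)*((2*0)*(-1) + 80) = 67*(0*(-1) + 80) = 67*(0 + 80) = 67*80 = 5360)
(l + W(0))*D(9) = (5360 + (1 + 0))*(-12) = (5360 + 1)*(-12) = 5361*(-12) = -64332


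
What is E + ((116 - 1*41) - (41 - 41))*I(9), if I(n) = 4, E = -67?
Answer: 233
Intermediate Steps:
E + ((116 - 1*41) - (41 - 41))*I(9) = -67 + ((116 - 1*41) - (41 - 41))*4 = -67 + ((116 - 41) - 1*0)*4 = -67 + (75 + 0)*4 = -67 + 75*4 = -67 + 300 = 233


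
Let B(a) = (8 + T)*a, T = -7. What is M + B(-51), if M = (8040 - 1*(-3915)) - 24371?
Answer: -12467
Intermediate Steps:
B(a) = a (B(a) = (8 - 7)*a = 1*a = a)
M = -12416 (M = (8040 + 3915) - 24371 = 11955 - 24371 = -12416)
M + B(-51) = -12416 - 51 = -12467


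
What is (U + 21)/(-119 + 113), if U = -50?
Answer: 29/6 ≈ 4.8333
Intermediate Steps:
(U + 21)/(-119 + 113) = (-50 + 21)/(-119 + 113) = -29/(-6) = -⅙*(-29) = 29/6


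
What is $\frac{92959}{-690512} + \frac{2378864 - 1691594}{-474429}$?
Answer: $- \frac{172890209217}{109199639216} \approx -1.5832$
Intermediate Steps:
$\frac{92959}{-690512} + \frac{2378864 - 1691594}{-474429} = 92959 \left(- \frac{1}{690512}\right) + \left(2378864 - 1691594\right) \left(- \frac{1}{474429}\right) = - \frac{92959}{690512} + 687270 \left(- \frac{1}{474429}\right) = - \frac{92959}{690512} - \frac{229090}{158143} = - \frac{172890209217}{109199639216}$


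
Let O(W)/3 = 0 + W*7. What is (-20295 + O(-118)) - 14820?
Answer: -37593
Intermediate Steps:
O(W) = 21*W (O(W) = 3*(0 + W*7) = 3*(0 + 7*W) = 3*(7*W) = 21*W)
(-20295 + O(-118)) - 14820 = (-20295 + 21*(-118)) - 14820 = (-20295 - 2478) - 14820 = -22773 - 14820 = -37593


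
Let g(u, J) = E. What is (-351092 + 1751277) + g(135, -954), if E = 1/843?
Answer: 1180355956/843 ≈ 1.4002e+6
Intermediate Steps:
E = 1/843 ≈ 0.0011862
g(u, J) = 1/843
(-351092 + 1751277) + g(135, -954) = (-351092 + 1751277) + 1/843 = 1400185 + 1/843 = 1180355956/843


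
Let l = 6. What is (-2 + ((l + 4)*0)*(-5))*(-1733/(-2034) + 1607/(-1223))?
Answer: 1149179/1243791 ≈ 0.92393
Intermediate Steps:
(-2 + ((l + 4)*0)*(-5))*(-1733/(-2034) + 1607/(-1223)) = (-2 + ((6 + 4)*0)*(-5))*(-1733/(-2034) + 1607/(-1223)) = (-2 + (10*0)*(-5))*(-1733*(-1/2034) + 1607*(-1/1223)) = (-2 + 0*(-5))*(1733/2034 - 1607/1223) = (-2 + 0)*(-1149179/2487582) = -2*(-1149179/2487582) = 1149179/1243791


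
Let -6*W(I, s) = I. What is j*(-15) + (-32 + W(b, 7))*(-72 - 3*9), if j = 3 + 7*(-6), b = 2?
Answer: 3786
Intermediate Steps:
j = -39 (j = 3 - 42 = -39)
W(I, s) = -I/6
j*(-15) + (-32 + W(b, 7))*(-72 - 3*9) = -39*(-15) + (-32 - 1/6*2)*(-72 - 3*9) = 585 + (-32 - 1/3)*(-72 - 27) = 585 - 97/3*(-99) = 585 + 3201 = 3786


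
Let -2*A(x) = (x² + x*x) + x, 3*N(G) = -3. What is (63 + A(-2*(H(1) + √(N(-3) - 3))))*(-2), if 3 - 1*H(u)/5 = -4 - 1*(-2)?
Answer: 4792 + 796*I ≈ 4792.0 + 796.0*I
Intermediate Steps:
H(u) = 25 (H(u) = 15 - 5*(-4 - 1*(-2)) = 15 - 5*(-4 + 2) = 15 - 5*(-2) = 15 + 10 = 25)
N(G) = -1 (N(G) = (⅓)*(-3) = -1)
A(x) = -x² - x/2 (A(x) = -((x² + x*x) + x)/2 = -((x² + x²) + x)/2 = -(2*x² + x)/2 = -(x + 2*x²)/2 = -x² - x/2)
(63 + A(-2*(H(1) + √(N(-3) - 3))))*(-2) = (63 - (-2*(25 + √(-1 - 3)))*(½ - 2*(25 + √(-1 - 3))))*(-2) = (63 - (-2*(25 + √(-4)))*(½ - 2*(25 + √(-4))))*(-2) = (63 - (-2*(25 + 2*I))*(½ - 2*(25 + 2*I)))*(-2) = (63 - (-50 - 4*I)*(½ + (-50 - 4*I)))*(-2) = (63 - (-50 - 4*I)*(-99/2 - 4*I))*(-2) = -126 + 2*(-50 - 4*I)*(-99/2 - 4*I)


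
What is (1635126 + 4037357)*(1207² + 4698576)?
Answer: 34916543670275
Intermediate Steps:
(1635126 + 4037357)*(1207² + 4698576) = 5672483*(1456849 + 4698576) = 5672483*6155425 = 34916543670275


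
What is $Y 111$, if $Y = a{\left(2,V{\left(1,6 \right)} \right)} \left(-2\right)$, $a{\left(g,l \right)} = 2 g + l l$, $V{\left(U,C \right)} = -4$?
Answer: $-4440$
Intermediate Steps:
$a{\left(g,l \right)} = l^{2} + 2 g$ ($a{\left(g,l \right)} = 2 g + l^{2} = l^{2} + 2 g$)
$Y = -40$ ($Y = \left(\left(-4\right)^{2} + 2 \cdot 2\right) \left(-2\right) = \left(16 + 4\right) \left(-2\right) = 20 \left(-2\right) = -40$)
$Y 111 = \left(-40\right) 111 = -4440$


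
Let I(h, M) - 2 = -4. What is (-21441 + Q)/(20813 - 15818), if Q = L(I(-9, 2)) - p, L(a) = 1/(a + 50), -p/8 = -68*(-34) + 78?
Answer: -3011/6480 ≈ -0.46466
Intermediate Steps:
I(h, M) = -2 (I(h, M) = 2 - 4 = -2)
p = -19120 (p = -8*(-68*(-34) + 78) = -8*(2312 + 78) = -8*2390 = -19120)
L(a) = 1/(50 + a)
Q = 917761/48 (Q = 1/(50 - 2) - 1*(-19120) = 1/48 + 19120 = 917761/48 ≈ 19120.)
(-21441 + Q)/(20813 - 15818) = (-21441 + 917761/48)/(20813 - 15818) = -111407/48/4995 = -111407/48*1/4995 = -3011/6480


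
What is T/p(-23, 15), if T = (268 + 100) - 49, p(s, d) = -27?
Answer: -319/27 ≈ -11.815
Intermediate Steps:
T = 319 (T = 368 - 49 = 319)
T/p(-23, 15) = 319/(-27) = 319*(-1/27) = -319/27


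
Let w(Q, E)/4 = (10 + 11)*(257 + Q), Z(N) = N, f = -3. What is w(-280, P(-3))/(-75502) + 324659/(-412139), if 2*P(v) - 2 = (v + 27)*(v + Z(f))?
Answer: -1694010805/2222665627 ≈ -0.76215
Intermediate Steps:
P(v) = 1 + (-3 + v)*(27 + v)/2 (P(v) = 1 + ((v + 27)*(v - 3))/2 = 1 + ((27 + v)*(-3 + v))/2 = 1 + ((-3 + v)*(27 + v))/2 = 1 + (-3 + v)*(27 + v)/2)
w(Q, E) = 21588 + 84*Q (w(Q, E) = 4*((10 + 11)*(257 + Q)) = 4*(21*(257 + Q)) = 4*(5397 + 21*Q) = 21588 + 84*Q)
w(-280, P(-3))/(-75502) + 324659/(-412139) = (21588 + 84*(-280))/(-75502) + 324659/(-412139) = (21588 - 23520)*(-1/75502) + 324659*(-1/412139) = -1932*(-1/75502) - 324659/412139 = 138/5393 - 324659/412139 = -1694010805/2222665627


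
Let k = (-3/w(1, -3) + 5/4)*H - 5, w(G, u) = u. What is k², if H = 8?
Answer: 169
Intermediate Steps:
k = 13 (k = (-3/(-3) + 5/4)*8 - 5 = (-3*(-⅓) + 5*(¼))*8 - 5 = (1 + 5/4)*8 - 5 = (9/4)*8 - 5 = 18 - 5 = 13)
k² = 13² = 169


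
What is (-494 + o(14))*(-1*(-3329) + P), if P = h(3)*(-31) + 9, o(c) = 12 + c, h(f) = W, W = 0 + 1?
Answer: -1547676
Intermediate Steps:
W = 1
h(f) = 1
P = -22 (P = 1*(-31) + 9 = -31 + 9 = -22)
(-494 + o(14))*(-1*(-3329) + P) = (-494 + (12 + 14))*(-1*(-3329) - 22) = (-494 + 26)*(3329 - 22) = -468*3307 = -1547676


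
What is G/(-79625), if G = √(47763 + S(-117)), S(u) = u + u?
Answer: -3*√5281/79625 ≈ -0.0027380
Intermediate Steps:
S(u) = 2*u
G = 3*√5281 (G = √(47763 + 2*(-117)) = √(47763 - 234) = √47529 = 3*√5281 ≈ 218.01)
G/(-79625) = (3*√5281)/(-79625) = (3*√5281)*(-1/79625) = -3*√5281/79625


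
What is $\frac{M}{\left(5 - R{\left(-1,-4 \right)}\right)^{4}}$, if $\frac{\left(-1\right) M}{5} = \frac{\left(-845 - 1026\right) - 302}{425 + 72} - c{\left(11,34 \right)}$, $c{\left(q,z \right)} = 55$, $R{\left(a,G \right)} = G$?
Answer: $\frac{49180}{1086939} \approx 0.045246$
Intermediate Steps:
$M = \frac{147540}{497}$ ($M = - 5 \left(\frac{\left(-845 - 1026\right) - 302}{425 + 72} - 55\right) = - 5 \left(\frac{\left(-845 - 1026\right) - 302}{497} - 55\right) = - 5 \left(\left(-1871 - 302\right) \frac{1}{497} - 55\right) = - 5 \left(\left(-2173\right) \frac{1}{497} - 55\right) = - 5 \left(- \frac{2173}{497} - 55\right) = \left(-5\right) \left(- \frac{29508}{497}\right) = \frac{147540}{497} \approx 296.86$)
$\frac{M}{\left(5 - R{\left(-1,-4 \right)}\right)^{4}} = \frac{147540}{497 \left(5 - -4\right)^{4}} = \frac{147540}{497 \left(5 + 4\right)^{4}} = \frac{147540}{497 \cdot 9^{4}} = \frac{147540}{497 \cdot 6561} = \frac{147540}{497} \cdot \frac{1}{6561} = \frac{49180}{1086939}$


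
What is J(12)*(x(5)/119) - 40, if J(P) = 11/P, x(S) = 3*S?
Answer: -18985/476 ≈ -39.884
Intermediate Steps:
J(12)*(x(5)/119) - 40 = (11/12)*((3*5)/119) - 40 = (11*(1/12))*(15*(1/119)) - 40 = (11/12)*(15/119) - 40 = 55/476 - 40 = -18985/476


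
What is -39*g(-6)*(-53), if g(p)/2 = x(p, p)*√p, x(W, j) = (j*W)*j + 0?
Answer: -892944*I*√6 ≈ -2.1873e+6*I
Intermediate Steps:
x(W, j) = W*j² (x(W, j) = (W*j)*j + 0 = W*j² + 0 = W*j²)
g(p) = 2*p^(7/2) (g(p) = 2*((p*p²)*√p) = 2*(p³*√p) = 2*p^(7/2))
-39*g(-6)*(-53) = -78*(-6)^(7/2)*(-53) = -78*(-216*I*√6)*(-53) = -(-16848)*I*√6*(-53) = (16848*I*√6)*(-53) = -892944*I*√6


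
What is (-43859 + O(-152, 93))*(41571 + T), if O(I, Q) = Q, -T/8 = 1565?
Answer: -1271446066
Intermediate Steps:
T = -12520 (T = -8*1565 = -12520)
(-43859 + O(-152, 93))*(41571 + T) = (-43859 + 93)*(41571 - 12520) = -43766*29051 = -1271446066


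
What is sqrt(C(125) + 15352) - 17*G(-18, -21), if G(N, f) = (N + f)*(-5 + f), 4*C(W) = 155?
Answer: -17238 + sqrt(61563)/2 ≈ -17114.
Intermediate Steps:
C(W) = 155/4 (C(W) = (1/4)*155 = 155/4)
G(N, f) = (-5 + f)*(N + f)
sqrt(C(125) + 15352) - 17*G(-18, -21) = sqrt(155/4 + 15352) - 17*((-21)**2 - 5*(-18) - 5*(-21) - 18*(-21)) = sqrt(61563/4) - 17*(441 + 90 + 105 + 378) = sqrt(61563)/2 - 17*1014 = sqrt(61563)/2 - 1*17238 = sqrt(61563)/2 - 17238 = -17238 + sqrt(61563)/2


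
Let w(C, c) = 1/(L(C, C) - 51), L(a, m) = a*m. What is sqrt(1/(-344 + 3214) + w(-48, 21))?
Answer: sqrt(33125881530)/6466110 ≈ 0.028148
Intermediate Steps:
w(C, c) = 1/(-51 + C**2) (w(C, c) = 1/(C*C - 51) = 1/(C**2 - 51) = 1/(-51 + C**2))
sqrt(1/(-344 + 3214) + w(-48, 21)) = sqrt(1/(-344 + 3214) + 1/(-51 + (-48)**2)) = sqrt(1/2870 + 1/(-51 + 2304)) = sqrt(1/2870 + 1/2253) = sqrt(5123/6466110) = sqrt(33125881530)/6466110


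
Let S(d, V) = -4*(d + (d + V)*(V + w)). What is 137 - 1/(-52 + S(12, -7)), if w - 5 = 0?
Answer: 8221/60 ≈ 137.02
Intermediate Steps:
w = 5 (w = 5 + 0 = 5)
S(d, V) = -4*d - 4*(5 + V)*(V + d) (S(d, V) = -4*(d + (d + V)*(V + 5)) = -4*(d + (V + d)*(5 + V)) = -4*(d + (5 + V)*(V + d)) = -4*d - 4*(5 + V)*(V + d))
137 - 1/(-52 + S(12, -7)) = 137 - 1/(-52 + (-24*12 - 20*(-7) - 4*(-7)² - 4*(-7)*12)) = 137 - 1/(-52 + (-288 + 140 - 4*49 + 336)) = 137 - 1/(-52 + (-288 + 140 - 196 + 336)) = 137 - 1/(-52 - 8) = 137 - 1/(-60) = 137 - 1*(-1/60) = 137 + 1/60 = 8221/60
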